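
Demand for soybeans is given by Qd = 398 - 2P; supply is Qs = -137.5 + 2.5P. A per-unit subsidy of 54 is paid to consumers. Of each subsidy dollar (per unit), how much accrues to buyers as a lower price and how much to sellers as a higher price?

Buyers gain 30 per unit; sellers gain 24 per unit

Pre-subsidy: 398 - 2P = -137.5 + 2.5P gives P* = 119, Q* = 160.
With the rebate, buyers effectively pay Pb = Ps − 54, where Ps is the price sellers receive.
Demand in terms of Ps becomes Qd = 398 − 2(Ps − 54) = 506 - 2Ps. Setting this equal to supply: 506 - 2Ps = -137.5 + 2.5Ps, so Ps = 143.
Buyers pay Pb = 143 − 54 = 89; Q' = -137.5 + 2.5·143 = 220.
Buyers' price falls by P* − Pb = 119 − 89 = 30; sellers' price rises by Ps − P* = 143 − 119 = 24.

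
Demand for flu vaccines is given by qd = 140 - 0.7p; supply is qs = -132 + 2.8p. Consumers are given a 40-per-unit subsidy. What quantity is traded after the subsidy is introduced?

q' = 108

Pre-subsidy: 140 - 0.7p = -132 + 2.8p gives p* = 544/7, q* = 85.6.
With the rebate, buyers effectively pay pb = ps − 40, where ps is the price sellers receive.
Demand in terms of ps becomes qd = 140 − 0.7(ps − 40) = 168 - 0.7ps. Setting this equal to supply: 168 - 0.7ps = -132 + 2.8ps, so ps = 600/7.
Buyers pay pb = 600/7 − 40 = 320/7; q' = -132 + 2.8·(600/7) = 108.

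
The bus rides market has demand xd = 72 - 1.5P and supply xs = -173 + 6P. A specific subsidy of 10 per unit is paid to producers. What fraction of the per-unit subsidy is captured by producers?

Producer share = 0.2

Pre-subsidy: 72 - 1.5P = -173 + 6P gives P* = 98/3, x* = 23.
With the subsidy, sellers receive Ps = Pb + 10 for each unit, where Pb is the price buyers pay.
Supply in terms of Pb becomes xs = -173 + 6(Pb + 10) = -113 + 6Pb. Setting this equal to demand: 72 - 1.5Pb = -113 + 6Pb, so Pb = 74/3.
Sellers receive Ps = 74/3 + 10 = 104/3; x' = 72 − 1.5·(74/3) = 35.
Buyers' price falls by P* − Pb = 98/3 − 74/3 = 8; sellers' price rises by Ps − P* = 104/3 − 98/3 = 2.
So producers capture 2/10 = 0.2 of each unit of subsidy.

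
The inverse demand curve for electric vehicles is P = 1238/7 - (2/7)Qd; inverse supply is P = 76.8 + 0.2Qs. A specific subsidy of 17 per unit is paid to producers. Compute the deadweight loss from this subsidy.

Deadweight loss = 297.5

Pre-subsidy: 1238/7 - (2/7)Q = 76.8 + 0.2Q gives Q* = 206 and P* = 118.
With the subsidy, sellers receive Ps = Pb + 17 for each unit, where Pb is the price buyers pay.
On the curves, Pb = 1238/7 - (2/7)Q and Ps = 76.8 + 0.2Q; the wedge Ps − Pb = 17 gives 76.8 + 0.2Q − (1238/7 - (2/7)Q) = 17, so Q' = 241.
Then Pb = 1238/7 − (2/7)·241 = 108 and Ps = 76.8 + 0.2·241 = 125.
The subsidy expands output by 241 − 206 = 35 past the efficient level; on those units the gap between marginal cost and willingness to pay runs from 0 up to 17.
DWL = ½ × 17 × 35 = 297.5.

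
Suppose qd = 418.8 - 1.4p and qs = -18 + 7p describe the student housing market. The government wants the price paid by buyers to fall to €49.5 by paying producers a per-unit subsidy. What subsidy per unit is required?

At a buyer price of 49.5, quantity demanded is 418.8 − 1.4·49.5 = 349.5.
Sellers supply 349.5 only when they receive ps with -18 + 7·ps = 349.5, i.e. ps = 52.5.
s = ps − pb = 52.5 − 49.5 = 3.

Required subsidy s = €3 per unit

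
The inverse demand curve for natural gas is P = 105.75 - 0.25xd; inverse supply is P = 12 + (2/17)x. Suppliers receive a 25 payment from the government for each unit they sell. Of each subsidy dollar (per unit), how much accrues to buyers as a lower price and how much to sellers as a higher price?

Pre-subsidy: 105.75 - 0.25x = 12 + (2/17)x gives x* = 255 and P* = 42.
With the subsidy, sellers receive Ps = Pb + 25 for each unit, where Pb is the price buyers pay.
On the curves, Pb = 105.75 - 0.25x and Ps = 12 + (2/17)x; the wedge Ps − Pb = 25 gives 12 + (2/17)x − (105.75 - 0.25x) = 25, so x' = 323.
Then Pb = 105.75 − 0.25·323 = 25 and Ps = 12 + (2/17)·323 = 50.
Buyers' price falls by P* − Pb = 42 − 25 = 17; sellers' price rises by Ps − P* = 50 − 42 = 8.

Buyers gain 17 per unit; sellers gain 8 per unit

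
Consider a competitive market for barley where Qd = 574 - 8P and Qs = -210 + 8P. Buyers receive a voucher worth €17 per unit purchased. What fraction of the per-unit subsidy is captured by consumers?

Pre-subsidy: 574 - 8P = -210 + 8P gives P* = 49, Q* = 182.
With the rebate, buyers effectively pay Pb = Ps − 17, where Ps is the price sellers receive.
Demand in terms of Ps becomes Qd = 574 − 8(Ps − 17) = 710 - 8Ps. Setting this equal to supply: 710 - 8Ps = -210 + 8Ps, so Ps = 57.5.
Buyers pay Pb = 57.5 − 17 = 40.5; Q' = -210 + 8·57.5 = 250.
Buyers' price falls by P* − Pb = 49 − 40.5 = 8.5; sellers' price rises by Ps − P* = 57.5 − 49 = 8.5.
So consumers capture 8.5/17 = 0.5 of each unit of subsidy.

Consumer share = 0.5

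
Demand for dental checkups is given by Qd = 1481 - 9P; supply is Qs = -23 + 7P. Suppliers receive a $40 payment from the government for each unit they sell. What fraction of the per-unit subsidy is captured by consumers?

Pre-subsidy: 1481 - 9P = -23 + 7P gives P* = 94, Q* = 635.
With the subsidy, sellers receive Ps = Pb + 40 for each unit, where Pb is the price buyers pay.
Supply in terms of Pb becomes Qs = -23 + 7(Pb + 40) = 257 + 7Pb. Setting this equal to demand: 1481 - 9Pb = 257 + 7Pb, so Pb = 76.5.
Sellers receive Ps = 76.5 + 40 = 116.5; Q' = 1481 − 9·76.5 = 792.5.
Buyers' price falls by P* − Pb = 94 − 76.5 = 17.5; sellers' price rises by Ps − P* = 116.5 − 94 = 22.5.
So consumers capture 17.5/40 = 0.4375 of each unit of subsidy.

Consumer share = 0.4375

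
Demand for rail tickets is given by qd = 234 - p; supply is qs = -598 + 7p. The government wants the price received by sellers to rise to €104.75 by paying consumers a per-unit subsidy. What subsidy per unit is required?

Required subsidy s = €6 per unit

At a seller price of 104.75, quantity supplied is -598 + 7·104.75 = 135.25.
Buyers absorb 135.25 only when they pay pb with 234 − 1·pb = 135.25, i.e. pb = 98.75.
s = ps − pb = 104.75 − 98.75 = 6.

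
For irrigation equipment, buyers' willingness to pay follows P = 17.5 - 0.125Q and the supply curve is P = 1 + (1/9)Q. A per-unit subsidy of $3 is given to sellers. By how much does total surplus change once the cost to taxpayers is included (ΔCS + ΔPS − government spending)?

Net change in total surplus = -324/17

Pre-subsidy: 17.5 - 0.125Q = 1 + (1/9)Q gives Q* = 1188/17 and P* = 149/17.
With the subsidy, sellers receive Ps = Pb + 3 for each unit, where Pb is the price buyers pay.
On the curves, Pb = 17.5 - 0.125Q and Ps = 1 + (1/9)Q; the wedge Ps − Pb = 3 gives 1 + (1/9)Q − (17.5 - 0.125Q) = 3, so Q' = 1404/17.
Then Pb = 17.5 − 0.125·(1404/17) = 122/17 and Ps = 1 + (1/9)·(1404/17) = 173/17.
ΔCS = ½(1188/17 + 1404/17)(149/17 − 122/17) = 34992/289; ΔPS = ½(1188/17 + 1404/17)(173/17 − 149/17) = 31104/289.
Government spending = 3 × 1404/17 = 4212/17.
Net change = 34992/289 + 31104/289 − 4212/17 = -324/17. The loss equals the DWL triangle ½·3·216/17.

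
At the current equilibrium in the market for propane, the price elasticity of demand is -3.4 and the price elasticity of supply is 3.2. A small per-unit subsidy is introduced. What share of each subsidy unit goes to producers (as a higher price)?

Producer share = 17/33

For a small subsidy around the equilibrium, the benefit split depends on the relative slopes, which at a point are proportional to the elasticities.
Buyer share = εs/(εs + |εd|) = 3.2/(3.2 + 3.4) = 16/33; seller share = |εd|/(εs + |εd|) = 17/33.
So producers capture 17/33 of the subsidy.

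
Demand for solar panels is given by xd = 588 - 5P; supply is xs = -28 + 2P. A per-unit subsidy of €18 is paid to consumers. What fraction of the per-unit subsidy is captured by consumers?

Consumer share = 2/7

Pre-subsidy: 588 - 5P = -28 + 2P gives P* = 88, x* = 148.
With the rebate, buyers effectively pay Pb = Ps − 18, where Ps is the price sellers receive.
Demand in terms of Ps becomes xd = 588 − 5(Ps − 18) = 678 - 5Ps. Setting this equal to supply: 678 - 5Ps = -28 + 2Ps, so Ps = 706/7.
Buyers pay Pb = 706/7 − 18 = 580/7; x' = -28 + 2·(706/7) = 1216/7.
Buyers' price falls by P* − Pb = 88 − 580/7 = 36/7; sellers' price rises by Ps − P* = 706/7 − 88 = 90/7.
So consumers capture (36/7)/18 = 2/7 of each unit of subsidy.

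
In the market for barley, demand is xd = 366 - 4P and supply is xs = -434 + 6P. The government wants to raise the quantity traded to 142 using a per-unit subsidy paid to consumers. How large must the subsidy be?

At x = 142, invert demand for the buyer price: Pb = (366 − 142)/4 = 56; invert supply for the seller price: Ps = (142 − (-434))/6 = 96.
The subsidy must fill the gap: s = Ps − Pb = 96 − 56 = 40.

Required subsidy s = 40 per unit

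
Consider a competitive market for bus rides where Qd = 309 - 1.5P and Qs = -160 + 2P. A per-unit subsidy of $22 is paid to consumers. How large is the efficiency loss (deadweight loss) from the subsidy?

Deadweight loss = 1452/7

Pre-subsidy: 309 - 1.5P = -160 + 2P gives P* = 134, Q* = 108.
With the rebate, buyers effectively pay Pb = Ps − 22, where Ps is the price sellers receive.
Demand in terms of Ps becomes Qd = 309 − 1.5(Ps − 22) = 342 - 1.5Ps. Setting this equal to supply: 342 - 1.5Ps = -160 + 2Ps, so Ps = 1004/7.
Buyers pay Pb = 1004/7 − 22 = 850/7; Q' = -160 + 2·(1004/7) = 888/7.
The subsidy expands output by 888/7 − 108 = 132/7 past the efficient level; on those units the gap between marginal cost and willingness to pay runs from 0 up to 22.
DWL = ½ × 22 × 132/7 = 1452/7.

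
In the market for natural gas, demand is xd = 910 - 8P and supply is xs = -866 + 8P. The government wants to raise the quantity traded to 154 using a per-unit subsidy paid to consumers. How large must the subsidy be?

At x = 154, invert demand for the buyer price: Pb = (910 − 154)/8 = 94.5; invert supply for the seller price: Ps = (154 − (-866))/8 = 127.5.
The subsidy must fill the gap: s = Ps − Pb = 127.5 − 94.5 = 33.

Required subsidy s = 33 per unit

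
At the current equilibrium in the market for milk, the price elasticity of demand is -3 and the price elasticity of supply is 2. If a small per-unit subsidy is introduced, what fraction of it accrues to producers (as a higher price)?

Producer share = 0.6

For a small subsidy around the equilibrium, the benefit split depends on the relative slopes, which at a point are proportional to the elasticities.
Buyer share = εs/(εs + |εd|) = 2/(2 + 3) = 0.4; seller share = |εd|/(εs + |εd|) = 0.6.
So producers capture 0.6 of the subsidy.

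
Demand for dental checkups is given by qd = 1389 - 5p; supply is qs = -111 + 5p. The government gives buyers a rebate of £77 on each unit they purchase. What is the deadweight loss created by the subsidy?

Pre-subsidy: 1389 - 5p = -111 + 5p gives p* = 150, q* = 639.
With the rebate, buyers effectively pay pb = ps − 77, where ps is the price sellers receive.
Demand in terms of ps becomes qd = 1389 − 5(ps − 77) = 1774 - 5ps. Setting this equal to supply: 1774 - 5ps = -111 + 5ps, so ps = 188.5.
Buyers pay pb = 188.5 − 77 = 111.5; q' = -111 + 5·188.5 = 831.5.
The subsidy expands output by 831.5 − 639 = 192.5 past the efficient level; on those units the gap between marginal cost and willingness to pay runs from 0 up to 77.
DWL = ½ × 77 × 192.5 = 7411.25.

Deadweight loss = £7411.25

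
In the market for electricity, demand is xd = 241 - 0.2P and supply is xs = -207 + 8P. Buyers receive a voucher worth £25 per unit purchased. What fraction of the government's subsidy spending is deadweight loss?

Pre-subsidy: 241 - 0.2P = -207 + 8P gives P* = 2240/41, x* = 9433/41.
With the rebate, buyers effectively pay Pb = Ps − 25, where Ps is the price sellers receive.
Demand in terms of Ps becomes xd = 241 − 0.2(Ps − 25) = 246 - 0.2Ps. Setting this equal to supply: 246 - 0.2Ps = -207 + 8Ps, so Ps = 2265/41.
Buyers pay Pb = 2265/41 − 25 = 1240/41; x' = -207 + 8·(2265/41) = 9633/41.
ΔCS = ½(9433/41 + 9633/41)(2240/41 − 1240/41) = 9533000/1681; ΔPS = ½(9433/41 + 9633/41)(2265/41 − 2240/41) = 238325/1681.
Government spending = 25 × 9633/41 = 240825/41.
DWL = ½ × 25 × (9633/41 − 9433/41) = 2500/41; fraction = (2500/41) / (240825/41) = 100/9633.

DWL / government spending = 100/9633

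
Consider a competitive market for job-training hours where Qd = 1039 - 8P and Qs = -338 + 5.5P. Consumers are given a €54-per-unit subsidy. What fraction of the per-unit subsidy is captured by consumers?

Consumer share = 11/27

Pre-subsidy: 1039 - 8P = -338 + 5.5P gives P* = 102, Q* = 223.
With the rebate, buyers effectively pay Pb = Ps − 54, where Ps is the price sellers receive.
Demand in terms of Ps becomes Qd = 1039 − 8(Ps − 54) = 1471 - 8Ps. Setting this equal to supply: 1471 - 8Ps = -338 + 5.5Ps, so Ps = 134.
Buyers pay Pb = 134 − 54 = 80; Q' = -338 + 5.5·134 = 399.
Buyers' price falls by P* − Pb = 102 − 80 = 22; sellers' price rises by Ps − P* = 134 − 102 = 32.
So consumers capture 22/54 = 11/27 of each unit of subsidy.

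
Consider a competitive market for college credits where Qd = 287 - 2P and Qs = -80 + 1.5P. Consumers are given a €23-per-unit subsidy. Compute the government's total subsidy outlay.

Government cost = €2231

Pre-subsidy: 287 - 2P = -80 + 1.5P gives P* = 734/7, Q* = 541/7.
With the rebate, buyers effectively pay Pb = Ps − 23, where Ps is the price sellers receive.
Demand in terms of Ps becomes Qd = 287 − 2(Ps − 23) = 333 - 2Ps. Setting this equal to supply: 333 - 2Ps = -80 + 1.5Ps, so Ps = 118.
Buyers pay Pb = 118 − 23 = 95; Q' = -80 + 1.5·118 = 97.
Government outlay = subsidy × quantity = 23 × 97 = 2231.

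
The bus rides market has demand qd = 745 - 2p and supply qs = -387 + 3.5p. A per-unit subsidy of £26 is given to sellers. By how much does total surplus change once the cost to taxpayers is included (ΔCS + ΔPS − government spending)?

Pre-subsidy: 745 - 2p = -387 + 3.5p gives p* = 2264/11, q* = 3667/11.
With the subsidy, sellers receive ps = pb + 26 for each unit, where pb is the price buyers pay.
Supply in terms of pb becomes qs = -387 + 3.5(pb + 26) = -296 + 3.5pb. Setting this equal to demand: 745 - 2pb = -296 + 3.5pb, so pb = 2082/11.
Sellers receive ps = 2082/11 + 26 = 2368/11; q' = 745 − 2·(2082/11) = 4031/11.
ΔCS = ½(3667/11 + 4031/11)(2264/11 − 2082/11) = 700518/121; ΔPS = ½(3667/11 + 4031/11)(2368/11 − 2264/11) = 400296/121.
Government spending = 26 × 4031/11 = 104806/11.
Net change = 700518/121 + 400296/121 − 104806/11 = -4732/11. The loss equals the DWL triangle ½·26·364/11.

Net change in total surplus = -4732/11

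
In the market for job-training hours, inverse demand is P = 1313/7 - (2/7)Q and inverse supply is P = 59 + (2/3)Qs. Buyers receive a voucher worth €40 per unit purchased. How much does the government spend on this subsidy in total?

Pre-subsidy: 1313/7 - (2/7)Q = 59 + (2/3)Q gives Q* = 135 and P* = 149.
With the rebate, buyers effectively pay Pb = Ps − 40, where Ps is the price sellers receive.
On the curves, Pb = 1313/7 - (2/7)Q and Ps = 59 + (2/3)Q; the wedge Ps − Pb = 40 gives 59 + (2/3)Q − (1313/7 - (2/7)Q) = 40, so Q' = 177.
Then Pb = 1313/7 − (2/7)·177 = 137 and Ps = 59 + (2/3)·177 = 177.
Government outlay = subsidy × quantity = 40 × 177 = 7080.

Government cost = €7080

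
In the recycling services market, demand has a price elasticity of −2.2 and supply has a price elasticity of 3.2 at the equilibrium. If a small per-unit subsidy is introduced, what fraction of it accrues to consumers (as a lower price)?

Consumer share = 16/27

For a small subsidy around the equilibrium, the benefit split depends on the relative slopes, which at a point are proportional to the elasticities.
Buyer share = εs/(εs + |εd|) = 3.2/(3.2 + 2.2) = 16/27; seller share = |εd|/(εs + |εd|) = 11/27.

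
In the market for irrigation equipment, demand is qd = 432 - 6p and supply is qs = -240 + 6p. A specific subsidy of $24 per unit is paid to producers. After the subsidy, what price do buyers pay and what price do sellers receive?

Pre-subsidy: 432 - 6p = -240 + 6p gives p* = 56, q* = 96.
With the subsidy, sellers receive ps = pb + 24 for each unit, where pb is the price buyers pay.
Supply in terms of pb becomes qs = -240 + 6(pb + 24) = -96 + 6pb. Setting this equal to demand: 432 - 6pb = -96 + 6pb, so pb = 44.
Sellers receive ps = 44 + 24 = 68; q' = 432 − 6·44 = 168.

Buyers pay $44; sellers receive $68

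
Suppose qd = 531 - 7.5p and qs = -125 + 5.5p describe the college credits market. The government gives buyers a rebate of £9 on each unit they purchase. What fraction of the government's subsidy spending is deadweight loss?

DWL / government spending = 495/6278

Pre-subsidy: 531 - 7.5p = -125 + 5.5p gives p* = 656/13, q* = 1983/13.
With the rebate, buyers effectively pay pb = ps − 9, where ps is the price sellers receive.
Demand in terms of ps becomes qd = 531 − 7.5(ps − 9) = 598.5 - 7.5ps. Setting this equal to supply: 598.5 - 7.5ps = -125 + 5.5ps, so ps = 1447/26.
Buyers pay pb = 1447/26 − 9 = 1213/26; q' = -125 + 5.5·(1447/26) = 9417/52.
ΔCS = ½(1983/13 + 9417/52)(656/13 − 1213/26) = 1717551/2704; ΔPS = ½(1983/13 + 9417/52)(1447/26 − 656/13) = 2342115/2704.
Government spending = 9 × 9417/52 = 84753/52.
DWL = ½ × 9 × (9417/52 − 1983/13) = 13365/104; fraction = (13365/104) / (84753/52) = 495/6278.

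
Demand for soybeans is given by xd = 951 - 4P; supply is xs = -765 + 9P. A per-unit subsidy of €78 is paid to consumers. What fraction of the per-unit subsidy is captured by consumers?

Pre-subsidy: 951 - 4P = -765 + 9P gives P* = 132, x* = 423.
With the rebate, buyers effectively pay Pb = Ps − 78, where Ps is the price sellers receive.
Demand in terms of Ps becomes xd = 951 − 4(Ps − 78) = 1263 - 4Ps. Setting this equal to supply: 1263 - 4Ps = -765 + 9Ps, so Ps = 156.
Buyers pay Pb = 156 − 78 = 78; x' = -765 + 9·156 = 639.
Buyers' price falls by P* − Pb = 132 − 78 = 54; sellers' price rises by Ps − P* = 156 − 132 = 24.
So consumers capture 54/78 = 9/13 of each unit of subsidy.

Consumer share = 9/13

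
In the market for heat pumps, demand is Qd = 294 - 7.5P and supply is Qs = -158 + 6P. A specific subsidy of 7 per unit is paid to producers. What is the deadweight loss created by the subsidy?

Deadweight loss = 245/3

Pre-subsidy: 294 - 7.5P = -158 + 6P gives P* = 904/27, Q* = 386/9.
With the subsidy, sellers receive Ps = Pb + 7 for each unit, where Pb is the price buyers pay.
Supply in terms of Pb becomes Qs = -158 + 6(Pb + 7) = -116 + 6Pb. Setting this equal to demand: 294 - 7.5Pb = -116 + 6Pb, so Pb = 820/27.
Sellers receive Ps = 820/27 + 7 = 1009/27; Q' = 294 − 7.5·(820/27) = 596/9.
The subsidy expands output by 596/9 − 386/9 = 70/3 past the efficient level; on those units the gap between marginal cost and willingness to pay runs from 0 up to 7.
DWL = ½ × 7 × 70/3 = 245/3.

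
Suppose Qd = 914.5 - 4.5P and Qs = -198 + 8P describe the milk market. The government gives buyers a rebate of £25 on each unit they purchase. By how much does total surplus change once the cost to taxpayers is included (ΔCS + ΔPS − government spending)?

Pre-subsidy: 914.5 - 4.5P = -198 + 8P gives P* = 89, Q* = 514.
With the rebate, buyers effectively pay Pb = Ps − 25, where Ps is the price sellers receive.
Demand in terms of Ps becomes Qd = 914.5 − 4.5(Ps − 25) = 1027 - 4.5Ps. Setting this equal to supply: 1027 - 4.5Ps = -198 + 8Ps, so Ps = 98.
Buyers pay Pb = 98 − 25 = 73; Q' = -198 + 8·98 = 586.
ΔCS = ½(514 + 586)(89 − 73) = 8800; ΔPS = ½(514 + 586)(98 − 89) = 4950.
Government spending = 25 × 586 = 14650.
Net change = 8800 + 4950 − 14650 = -900. The loss equals the DWL triangle ½·25·72.

Net change in total surplus = -£900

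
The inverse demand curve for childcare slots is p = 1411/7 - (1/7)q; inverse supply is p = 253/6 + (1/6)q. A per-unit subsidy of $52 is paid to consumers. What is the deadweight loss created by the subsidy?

Deadweight loss = $4368

Pre-subsidy: 1411/7 - (1/7)q = 253/6 + (1/6)q gives q* = 515 and p* = 128.
With the rebate, buyers effectively pay pb = ps − 52, where ps is the price sellers receive.
On the curves, pb = 1411/7 - (1/7)q and ps = 253/6 + (1/6)q; the wedge ps − pb = 52 gives 253/6 + (1/6)q − (1411/7 - (1/7)q) = 52, so q' = 683.
Then pb = 1411/7 − (1/7)·683 = 104 and ps = 253/6 + (1/6)·683 = 156.
The subsidy expands output by 683 − 515 = 168 past the efficient level; on those units the gap between marginal cost and willingness to pay runs from 0 up to 52.
DWL = ½ × 52 × 168 = 4368.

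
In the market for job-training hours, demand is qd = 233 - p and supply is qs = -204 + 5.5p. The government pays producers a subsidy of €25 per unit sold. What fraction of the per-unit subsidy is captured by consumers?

Consumer share = 11/13

Pre-subsidy: 233 - p = -204 + 5.5p gives p* = 874/13, q* = 2155/13.
With the subsidy, sellers receive ps = pb + 25 for each unit, where pb is the price buyers pay.
Supply in terms of pb becomes qs = -204 + 5.5(pb + 25) = -66.5 + 5.5pb. Setting this equal to demand: 233 - pb = -66.5 + 5.5pb, so pb = 599/13.
Sellers receive ps = 599/13 + 25 = 924/13; q' = 233 − 1·(599/13) = 2430/13.
Buyers' price falls by p* − pb = 874/13 − 599/13 = 275/13; sellers' price rises by ps − p* = 924/13 − 874/13 = 50/13.
So consumers capture (275/13)/25 = 11/13 of each unit of subsidy.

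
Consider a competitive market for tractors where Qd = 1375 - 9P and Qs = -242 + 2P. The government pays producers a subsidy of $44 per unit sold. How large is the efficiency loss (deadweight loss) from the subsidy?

Pre-subsidy: 1375 - 9P = -242 + 2P gives P* = 147, Q* = 52.
With the subsidy, sellers receive Ps = Pb + 44 for each unit, where Pb is the price buyers pay.
Supply in terms of Pb becomes Qs = -242 + 2(Pb + 44) = -154 + 2Pb. Setting this equal to demand: 1375 - 9Pb = -154 + 2Pb, so Pb = 139.
Sellers receive Ps = 139 + 44 = 183; Q' = 1375 − 9·139 = 124.
The subsidy expands output by 124 − 52 = 72 past the efficient level; on those units the gap between marginal cost and willingness to pay runs from 0 up to 44.
DWL = ½ × 44 × 72 = 1584.

Deadweight loss = $1584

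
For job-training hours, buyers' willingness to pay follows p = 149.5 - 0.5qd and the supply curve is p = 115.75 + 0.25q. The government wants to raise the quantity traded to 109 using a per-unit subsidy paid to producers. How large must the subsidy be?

Required subsidy s = 48 per unit

At q = 109, from the demand curve buyers pay pb = 149.5 − 0.5·109 = 95; from the supply curve sellers need ps = 115.75 + 0.25·109 = 143.
The subsidy must fill the gap: s = ps − pb = 143 − 95 = 48.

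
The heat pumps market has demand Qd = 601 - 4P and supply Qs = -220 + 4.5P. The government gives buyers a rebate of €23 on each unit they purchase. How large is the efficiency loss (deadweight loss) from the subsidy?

Pre-subsidy: 601 - 4P = -220 + 4.5P gives P* = 1642/17, Q* = 3649/17.
With the rebate, buyers effectively pay Pb = Ps − 23, where Ps is the price sellers receive.
Demand in terms of Ps becomes Qd = 601 − 4(Ps − 23) = 693 - 4Ps. Setting this equal to supply: 693 - 4Ps = -220 + 4.5Ps, so Ps = 1826/17.
Buyers pay Pb = 1826/17 − 23 = 1435/17; Q' = -220 + 4.5·(1826/17) = 4477/17.
The subsidy expands output by 4477/17 − 3649/17 = 828/17 past the efficient level; on those units the gap between marginal cost and willingness to pay runs from 0 up to 23.
DWL = ½ × 23 × 828/17 = 9522/17.

Deadweight loss = 9522/17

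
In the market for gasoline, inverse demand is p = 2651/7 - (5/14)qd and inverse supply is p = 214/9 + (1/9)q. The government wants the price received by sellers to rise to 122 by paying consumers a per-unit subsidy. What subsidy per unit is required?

At a seller price of 122, quantity supplied is -214 + 9·122 = 884.
Buyers absorb 884 only when they pay pb = 2651/7 − (5/14)·884 = 63.
s = ps − pb = 122 − 63 = 59.

Required subsidy s = 59 per unit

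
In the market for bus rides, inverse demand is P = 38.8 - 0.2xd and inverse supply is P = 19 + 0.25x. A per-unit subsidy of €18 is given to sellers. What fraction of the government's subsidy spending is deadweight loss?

DWL / government spending = 5/21

Pre-subsidy: 38.8 - 0.2x = 19 + 0.25x gives x* = 44 and P* = 30.
With the subsidy, sellers receive Ps = Pb + 18 for each unit, where Pb is the price buyers pay.
On the curves, Pb = 38.8 - 0.2x and Ps = 19 + 0.25x; the wedge Ps − Pb = 18 gives 19 + 0.25x − (38.8 - 0.2x) = 18, so x' = 84.
Then Pb = 38.8 − 0.2·84 = 22 and Ps = 19 + 0.25·84 = 40.
ΔCS = ½(44 + 84)(30 − 22) = 512; ΔPS = ½(44 + 84)(40 − 30) = 640.
Government spending = 18 × 84 = 1512.
DWL = ½ × 18 × (84 − 44) = 360; fraction = 360 / 1512 = 5/21.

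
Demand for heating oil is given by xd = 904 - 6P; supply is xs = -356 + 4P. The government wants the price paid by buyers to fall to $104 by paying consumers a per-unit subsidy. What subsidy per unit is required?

Required subsidy s = $55 per unit

At a buyer price of 104, quantity demanded is 904 − 6·104 = 280.
Sellers supply 280 only when they receive Ps with -356 + 4·Ps = 280, i.e. Ps = 159.
s = Ps − Pb = 159 − 104 = 55.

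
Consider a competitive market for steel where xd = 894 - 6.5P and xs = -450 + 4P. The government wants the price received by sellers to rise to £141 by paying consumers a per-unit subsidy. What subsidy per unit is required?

At a seller price of 141, quantity supplied is -450 + 4·141 = 114.
Buyers absorb 114 only when they pay Pb with 894 − 6.5·Pb = 114, i.e. Pb = 120.
s = Ps − Pb = 141 − 120 = 21.

Required subsidy s = £21 per unit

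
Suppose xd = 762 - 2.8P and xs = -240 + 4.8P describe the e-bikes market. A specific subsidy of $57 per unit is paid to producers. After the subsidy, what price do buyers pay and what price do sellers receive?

Buyers pay 1821/19; sellers receive 2904/19

Pre-subsidy: 762 - 2.8P = -240 + 4.8P gives P* = 2505/19, x* = 7464/19.
With the subsidy, sellers receive Ps = Pb + 57 for each unit, where Pb is the price buyers pay.
Supply in terms of Pb becomes xs = -240 + 4.8(Pb + 57) = 33.6 + 4.8Pb. Setting this equal to demand: 762 - 2.8Pb = 33.6 + 4.8Pb, so Pb = 1821/19.
Sellers receive Ps = 1821/19 + 57 = 2904/19; x' = 762 − 2.8·(1821/19) = 46896/95.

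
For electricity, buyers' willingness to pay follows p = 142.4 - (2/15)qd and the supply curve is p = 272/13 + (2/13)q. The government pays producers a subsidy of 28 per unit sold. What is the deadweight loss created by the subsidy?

Pre-subsidy: 142.4 - (2/15)q = 272/13 + (2/13)q gives q* = 423 and p* = 86.
With the subsidy, sellers receive ps = pb + 28 for each unit, where pb is the price buyers pay.
On the curves, pb = 142.4 - (2/15)q and ps = 272/13 + (2/13)q; the wedge ps − pb = 28 gives 272/13 + (2/13)q − (142.4 - (2/15)q) = 28, so q' = 520.5.
Then pb = 142.4 − (2/15)·520.5 = 73 and ps = 272/13 + (2/13)·520.5 = 101.
The subsidy expands output by 520.5 − 423 = 97.5 past the efficient level; on those units the gap between marginal cost and willingness to pay runs from 0 up to 28.
DWL = ½ × 28 × 97.5 = 1365.

Deadweight loss = 1365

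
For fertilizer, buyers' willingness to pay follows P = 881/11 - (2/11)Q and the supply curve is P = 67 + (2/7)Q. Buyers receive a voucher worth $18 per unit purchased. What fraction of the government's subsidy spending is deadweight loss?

Pre-subsidy: 881/11 - (2/11)Q = 67 + (2/7)Q gives Q* = 28 and P* = 75.
With the rebate, buyers effectively pay Pb = Ps − 18, where Ps is the price sellers receive.
On the curves, Pb = 881/11 - (2/11)Q and Ps = 67 + (2/7)Q; the wedge Ps − Pb = 18 gives 67 + (2/7)Q − (881/11 - (2/11)Q) = 18, so Q' = 66.5.
Then Pb = 881/11 − (2/11)·66.5 = 68 and Ps = 67 + (2/7)·66.5 = 86.
ΔCS = ½(28 + 66.5)(75 − 68) = 330.75; ΔPS = ½(28 + 66.5)(86 − 75) = 519.75.
Government spending = 18 × 66.5 = 1197.
DWL = ½ × 18 × (66.5 − 28) = 346.5; fraction = 346.5 / 1197 = 11/38.

DWL / government spending = 11/38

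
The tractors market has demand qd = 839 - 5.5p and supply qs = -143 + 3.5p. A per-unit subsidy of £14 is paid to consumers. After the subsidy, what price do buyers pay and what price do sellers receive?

Pre-subsidy: 839 - 5.5p = -143 + 3.5p gives p* = 982/9, q* = 2150/9.
With the rebate, buyers effectively pay pb = ps − 14, where ps is the price sellers receive.
Demand in terms of ps becomes qd = 839 − 5.5(ps − 14) = 916 - 5.5ps. Setting this equal to supply: 916 - 5.5ps = -143 + 3.5ps, so ps = 353/3.
Buyers pay pb = 353/3 − 14 = 311/3; q' = -143 + 3.5·(353/3) = 1613/6.

Buyers pay 311/3; sellers receive 353/3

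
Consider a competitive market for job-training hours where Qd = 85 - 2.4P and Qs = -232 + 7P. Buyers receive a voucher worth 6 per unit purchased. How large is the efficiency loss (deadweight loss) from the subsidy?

Deadweight loss = 1512/47

Pre-subsidy: 85 - 2.4P = -232 + 7P gives P* = 1585/47, Q* = 191/47.
With the rebate, buyers effectively pay Pb = Ps − 6, where Ps is the price sellers receive.
Demand in terms of Ps becomes Qd = 85 − 2.4(Ps − 6) = 99.4 - 2.4Ps. Setting this equal to supply: 99.4 - 2.4Ps = -232 + 7Ps, so Ps = 1657/47.
Buyers pay Pb = 1657/47 − 6 = 1375/47; Q' = -232 + 7·(1657/47) = 695/47.
The subsidy expands output by 695/47 − 191/47 = 504/47 past the efficient level; on those units the gap between marginal cost and willingness to pay runs from 0 up to 6.
DWL = ½ × 6 × 504/47 = 1512/47.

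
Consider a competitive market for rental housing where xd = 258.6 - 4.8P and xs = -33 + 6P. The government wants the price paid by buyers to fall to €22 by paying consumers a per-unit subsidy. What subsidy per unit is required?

Required subsidy s = €9 per unit

At a buyer price of 22, quantity demanded is 258.6 − 4.8·22 = 153.
Sellers supply 153 only when they receive Ps with -33 + 6·Ps = 153, i.e. Ps = 31.
s = Ps − Pb = 31 − 22 = 9.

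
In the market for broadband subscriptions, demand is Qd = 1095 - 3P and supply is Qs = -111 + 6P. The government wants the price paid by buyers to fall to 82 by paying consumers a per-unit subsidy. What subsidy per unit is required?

At a buyer price of 82, quantity demanded is 1095 − 3·82 = 849.
Sellers supply 849 only when they receive Ps with -111 + 6·Ps = 849, i.e. Ps = 160.
s = Ps − Pb = 160 − 82 = 78.

Required subsidy s = 78 per unit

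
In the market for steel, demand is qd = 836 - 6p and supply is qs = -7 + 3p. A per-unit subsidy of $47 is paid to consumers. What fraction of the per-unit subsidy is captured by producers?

Producer share = 2/3

Pre-subsidy: 836 - 6p = -7 + 3p gives p* = 281/3, q* = 274.
With the rebate, buyers effectively pay pb = ps − 47, where ps is the price sellers receive.
Demand in terms of ps becomes qd = 836 − 6(ps − 47) = 1118 - 6ps. Setting this equal to supply: 1118 - 6ps = -7 + 3ps, so ps = 125.
Buyers pay pb = 125 − 47 = 78; q' = -7 + 3·125 = 368.
Buyers' price falls by p* − pb = 281/3 − 78 = 47/3; sellers' price rises by ps − p* = 125 − 281/3 = 94/3.
So producers capture (94/3)/47 = 2/3 of each unit of subsidy.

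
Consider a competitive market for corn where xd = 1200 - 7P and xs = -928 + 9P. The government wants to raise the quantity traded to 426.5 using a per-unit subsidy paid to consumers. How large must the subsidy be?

Required subsidy s = 40 per unit

At x = 426.5, invert demand for the buyer price: Pb = (1200 − 426.5)/7 = 110.5; invert supply for the seller price: Ps = (426.5 − (-928))/9 = 150.5.
The subsidy must fill the gap: s = Ps − Pb = 150.5 − 110.5 = 40.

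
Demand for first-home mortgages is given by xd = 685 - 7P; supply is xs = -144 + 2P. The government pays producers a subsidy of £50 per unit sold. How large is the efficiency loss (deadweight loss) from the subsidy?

Deadweight loss = 17500/9

Pre-subsidy: 685 - 7P = -144 + 2P gives P* = 829/9, x* = 362/9.
With the subsidy, sellers receive Ps = Pb + 50 for each unit, where Pb is the price buyers pay.
Supply in terms of Pb becomes xs = -144 + 2(Pb + 50) = -44 + 2Pb. Setting this equal to demand: 685 - 7Pb = -44 + 2Pb, so Pb = 81.
Sellers receive Ps = 81 + 50 = 131; x' = 685 − 7·81 = 118.
The subsidy expands output by 118 − 362/9 = 700/9 past the efficient level; on those units the gap between marginal cost and willingness to pay runs from 0 up to 50.
DWL = ½ × 50 × 700/9 = 17500/9.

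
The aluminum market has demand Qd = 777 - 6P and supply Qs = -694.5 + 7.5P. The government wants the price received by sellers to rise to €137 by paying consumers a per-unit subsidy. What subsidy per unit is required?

At a seller price of 137, quantity supplied is -694.5 + 7.5·137 = 333.
Buyers absorb 333 only when they pay Pb with 777 − 6·Pb = 333, i.e. Pb = 74.
s = Ps − Pb = 137 − 74 = 63.

Required subsidy s = €63 per unit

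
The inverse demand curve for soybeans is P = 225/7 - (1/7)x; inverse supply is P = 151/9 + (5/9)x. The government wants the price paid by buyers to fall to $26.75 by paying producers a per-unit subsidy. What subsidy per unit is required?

Required subsidy s = $11 per unit

At a buyer price of 26.75, quantity demanded is 225 − 7·26.75 = 37.75.
Sellers supply 37.75 only when they receive Ps = 151/9 + (5/9)·37.75 = 37.75.
s = Ps − Pb = 37.75 − 26.75 = 11.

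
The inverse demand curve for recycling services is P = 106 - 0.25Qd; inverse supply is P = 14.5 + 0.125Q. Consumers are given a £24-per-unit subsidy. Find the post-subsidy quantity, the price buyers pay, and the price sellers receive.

Pre-subsidy: 106 - 0.25Q = 14.5 + 0.125Q gives Q* = 244 and P* = 45.
With the rebate, buyers effectively pay Pb = Ps − 24, where Ps is the price sellers receive.
On the curves, Pb = 106 - 0.25Q and Ps = 14.5 + 0.125Q; the wedge Ps − Pb = 24 gives 14.5 + 0.125Q − (106 - 0.25Q) = 24, so Q' = 308.
Then Pb = 106 − 0.25·308 = 29 and Ps = 14.5 + 0.125·308 = 53.

Q' = 308; buyers pay £29; sellers receive £53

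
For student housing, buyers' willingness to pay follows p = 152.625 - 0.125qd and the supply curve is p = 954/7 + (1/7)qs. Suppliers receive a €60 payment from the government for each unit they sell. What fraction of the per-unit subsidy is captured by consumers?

Pre-subsidy: 152.625 - 0.125q = 954/7 + (1/7)q gives q* = 61 and p* = 145.
With the subsidy, sellers receive ps = pb + 60 for each unit, where pb is the price buyers pay.
On the curves, pb = 152.625 - 0.125q and ps = 954/7 + (1/7)q; the wedge ps − pb = 60 gives 954/7 + (1/7)q − (152.625 - 0.125q) = 60, so q' = 285.
Then pb = 152.625 − 0.125·285 = 117 and ps = 954/7 + (1/7)·285 = 177.
Buyers' price falls by p* − pb = 145 − 117 = 28; sellers' price rises by ps − p* = 177 − 145 = 32.
So consumers capture 28/60 = 7/15 of each unit of subsidy.

Consumer share = 7/15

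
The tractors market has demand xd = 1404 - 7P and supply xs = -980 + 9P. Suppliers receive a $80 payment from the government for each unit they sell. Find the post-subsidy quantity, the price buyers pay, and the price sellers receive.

Pre-subsidy: 1404 - 7P = -980 + 9P gives P* = 149, x* = 361.
With the subsidy, sellers receive Ps = Pb + 80 for each unit, where Pb is the price buyers pay.
Supply in terms of Pb becomes xs = -980 + 9(Pb + 80) = -260 + 9Pb. Setting this equal to demand: 1404 - 7Pb = -260 + 9Pb, so Pb = 104.
Sellers receive Ps = 104 + 80 = 184; x' = 1404 − 7·104 = 676.

x' = 676; buyers pay $104; sellers receive $184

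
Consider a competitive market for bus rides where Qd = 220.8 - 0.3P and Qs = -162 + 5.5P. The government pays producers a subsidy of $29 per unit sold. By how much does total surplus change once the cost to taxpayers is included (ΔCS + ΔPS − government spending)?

Net change in total surplus = -$119.625

Pre-subsidy: 220.8 - 0.3P = -162 + 5.5P gives P* = 66, Q* = 201.
With the subsidy, sellers receive Ps = Pb + 29 for each unit, where Pb is the price buyers pay.
Supply in terms of Pb becomes Qs = -162 + 5.5(Pb + 29) = -2.5 + 5.5Pb. Setting this equal to demand: 220.8 - 0.3Pb = -2.5 + 5.5Pb, so Pb = 38.5.
Sellers receive Ps = 38.5 + 29 = 67.5; Q' = 220.8 − 0.3·38.5 = 209.25.
ΔCS = ½(201 + 209.25)(66 − 38.5) = 5640.9375; ΔPS = ½(201 + 209.25)(67.5 − 66) = 307.6875.
Government spending = 29 × 209.25 = 6068.25.
Net change = 5640.9375 + 307.6875 − 6068.25 = -119.625. The loss equals the DWL triangle ½·29·8.25.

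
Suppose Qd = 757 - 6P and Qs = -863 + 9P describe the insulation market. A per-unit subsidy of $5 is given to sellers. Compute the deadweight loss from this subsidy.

Pre-subsidy: 757 - 6P = -863 + 9P gives P* = 108, Q* = 109.
With the subsidy, sellers receive Ps = Pb + 5 for each unit, where Pb is the price buyers pay.
Supply in terms of Pb becomes Qs = -863 + 9(Pb + 5) = -818 + 9Pb. Setting this equal to demand: 757 - 6Pb = -818 + 9Pb, so Pb = 105.
Sellers receive Ps = 105 + 5 = 110; Q' = 757 − 6·105 = 127.
The subsidy expands output by 127 − 109 = 18 past the efficient level; on those units the gap between marginal cost and willingness to pay runs from 0 up to 5.
DWL = ½ × 5 × 18 = 45.

Deadweight loss = $45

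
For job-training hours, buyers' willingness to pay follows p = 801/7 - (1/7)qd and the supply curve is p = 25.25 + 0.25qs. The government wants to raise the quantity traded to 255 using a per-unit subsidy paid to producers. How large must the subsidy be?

Required subsidy s = 11 per unit

At q = 255, from the demand curve buyers pay pb = 801/7 − (1/7)·255 = 78; from the supply curve sellers need ps = 25.25 + 0.25·255 = 89.
The subsidy must fill the gap: s = ps − pb = 89 − 78 = 11.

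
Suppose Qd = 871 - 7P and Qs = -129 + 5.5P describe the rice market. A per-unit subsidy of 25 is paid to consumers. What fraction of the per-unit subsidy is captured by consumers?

Consumer share = 0.44

Pre-subsidy: 871 - 7P = -129 + 5.5P gives P* = 80, Q* = 311.
With the rebate, buyers effectively pay Pb = Ps − 25, where Ps is the price sellers receive.
Demand in terms of Ps becomes Qd = 871 − 7(Ps − 25) = 1046 - 7Ps. Setting this equal to supply: 1046 - 7Ps = -129 + 5.5Ps, so Ps = 94.
Buyers pay Pb = 94 − 25 = 69; Q' = -129 + 5.5·94 = 388.
Buyers' price falls by P* − Pb = 80 − 69 = 11; sellers' price rises by Ps − P* = 94 − 80 = 14.
So consumers capture 11/25 = 0.44 of each unit of subsidy.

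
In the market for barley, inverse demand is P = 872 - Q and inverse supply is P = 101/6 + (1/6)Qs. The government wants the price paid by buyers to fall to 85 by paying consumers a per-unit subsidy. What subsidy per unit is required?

Required subsidy s = 63 per unit

At a buyer price of 85, quantity demanded is 872 − 1·85 = 787.
Sellers supply 787 only when they receive Ps = 101/6 + (1/6)·787 = 148.
s = Ps − Pb = 148 − 85 = 63.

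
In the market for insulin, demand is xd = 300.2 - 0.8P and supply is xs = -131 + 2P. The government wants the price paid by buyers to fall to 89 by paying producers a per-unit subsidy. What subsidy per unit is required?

At a buyer price of 89, quantity demanded is 300.2 − 0.8·89 = 229.
Sellers supply 229 only when they receive Ps with -131 + 2·Ps = 229, i.e. Ps = 180.
s = Ps − Pb = 180 − 89 = 91.

Required subsidy s = 91 per unit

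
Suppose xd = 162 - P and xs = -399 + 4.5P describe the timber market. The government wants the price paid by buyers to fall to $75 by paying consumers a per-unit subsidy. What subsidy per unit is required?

At a buyer price of 75, quantity demanded is 162 − 1·75 = 87.
Sellers supply 87 only when they receive Ps with -399 + 4.5·Ps = 87, i.e. Ps = 108.
s = Ps − Pb = 108 − 75 = 33.

Required subsidy s = $33 per unit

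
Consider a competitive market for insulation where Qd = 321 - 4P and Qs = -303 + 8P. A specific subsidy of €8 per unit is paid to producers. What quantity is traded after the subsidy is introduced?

Pre-subsidy: 321 - 4P = -303 + 8P gives P* = 52, Q* = 113.
With the subsidy, sellers receive Ps = Pb + 8 for each unit, where Pb is the price buyers pay.
Supply in terms of Pb becomes Qs = -303 + 8(Pb + 8) = -239 + 8Pb. Setting this equal to demand: 321 - 4Pb = -239 + 8Pb, so Pb = 140/3.
Sellers receive Ps = 140/3 + 8 = 164/3; Q' = 321 − 4·(140/3) = 403/3.

Q' = 403/3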